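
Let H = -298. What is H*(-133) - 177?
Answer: 39457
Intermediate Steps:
H*(-133) - 177 = -298*(-133) - 177 = 39634 - 177 = 39457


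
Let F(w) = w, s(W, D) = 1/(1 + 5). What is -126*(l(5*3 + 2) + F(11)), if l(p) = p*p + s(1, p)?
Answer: -37821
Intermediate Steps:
s(W, D) = ⅙ (s(W, D) = 1/6 = ⅙)
l(p) = ⅙ + p² (l(p) = p*p + ⅙ = p² + ⅙ = ⅙ + p²)
-126*(l(5*3 + 2) + F(11)) = -126*((⅙ + (5*3 + 2)²) + 11) = -126*((⅙ + (15 + 2)²) + 11) = -126*((⅙ + 17²) + 11) = -126*((⅙ + 289) + 11) = -126*(1735/6 + 11) = -126*1801/6 = -37821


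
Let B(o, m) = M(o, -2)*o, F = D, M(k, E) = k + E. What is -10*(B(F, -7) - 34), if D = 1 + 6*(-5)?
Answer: -8650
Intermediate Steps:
M(k, E) = E + k
D = -29 (D = 1 - 30 = -29)
F = -29
B(o, m) = o*(-2 + o) (B(o, m) = (-2 + o)*o = o*(-2 + o))
-10*(B(F, -7) - 34) = -10*(-29*(-2 - 29) - 34) = -10*(-29*(-31) - 34) = -10*(899 - 34) = -10*865 = -8650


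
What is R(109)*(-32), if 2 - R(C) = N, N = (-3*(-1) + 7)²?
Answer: 3136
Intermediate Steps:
N = 100 (N = (3 + 7)² = 10² = 100)
R(C) = -98 (R(C) = 2 - 1*100 = 2 - 100 = -98)
R(109)*(-32) = -98*(-32) = 3136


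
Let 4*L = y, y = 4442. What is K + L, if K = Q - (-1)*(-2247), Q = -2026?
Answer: -6325/2 ≈ -3162.5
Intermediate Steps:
K = -4273 (K = -2026 - (-1)*(-2247) = -2026 - 1*2247 = -2026 - 2247 = -4273)
L = 2221/2 (L = (1/4)*4442 = 2221/2 ≈ 1110.5)
K + L = -4273 + 2221/2 = -6325/2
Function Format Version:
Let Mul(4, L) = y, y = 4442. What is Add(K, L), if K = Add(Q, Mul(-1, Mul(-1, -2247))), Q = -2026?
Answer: Rational(-6325, 2) ≈ -3162.5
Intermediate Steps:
K = -4273 (K = Add(-2026, Mul(-1, Mul(-1, -2247))) = Add(-2026, Mul(-1, 2247)) = Add(-2026, -2247) = -4273)
L = Rational(2221, 2) (L = Mul(Rational(1, 4), 4442) = Rational(2221, 2) ≈ 1110.5)
Add(K, L) = Add(-4273, Rational(2221, 2)) = Rational(-6325, 2)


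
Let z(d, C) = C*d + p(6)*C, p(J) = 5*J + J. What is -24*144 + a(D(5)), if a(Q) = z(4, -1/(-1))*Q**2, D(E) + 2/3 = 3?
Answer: -29144/9 ≈ -3238.2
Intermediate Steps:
p(J) = 6*J
D(E) = 7/3 (D(E) = -2/3 + 3 = 7/3)
z(d, C) = 36*C + C*d (z(d, C) = C*d + (6*6)*C = C*d + 36*C = 36*C + C*d)
a(Q) = 40*Q**2 (a(Q) = ((-1/(-1))*(36 + 4))*Q**2 = (-1*(-1)*40)*Q**2 = (1*40)*Q**2 = 40*Q**2)
-24*144 + a(D(5)) = -24*144 + 40*(7/3)**2 = -3456 + 40*(49/9) = -3456 + 1960/9 = -29144/9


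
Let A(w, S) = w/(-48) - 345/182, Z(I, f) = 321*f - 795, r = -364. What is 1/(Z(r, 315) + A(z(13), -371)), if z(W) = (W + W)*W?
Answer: 2184/219079361 ≈ 9.9690e-6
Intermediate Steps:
z(W) = 2*W**2 (z(W) = (2*W)*W = 2*W**2)
Z(I, f) = -795 + 321*f
A(w, S) = -345/182 - w/48 (A(w, S) = w*(-1/48) - 345*1/182 = -w/48 - 345/182 = -345/182 - w/48)
1/(Z(r, 315) + A(z(13), -371)) = 1/((-795 + 321*315) + (-345/182 - 13**2/24)) = 1/((-795 + 101115) + (-345/182 - 169/24)) = 1/(100320 + (-345/182 - 1/48*338)) = 1/(100320 + (-345/182 - 169/24)) = 1/(100320 - 19519/2184) = 1/(219079361/2184) = 2184/219079361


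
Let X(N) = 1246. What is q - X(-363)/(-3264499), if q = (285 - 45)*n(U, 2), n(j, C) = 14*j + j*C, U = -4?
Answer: -7163243342/466357 ≈ -15360.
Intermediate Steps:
n(j, C) = 14*j + C*j
q = -15360 (q = (285 - 45)*(-4*(14 + 2)) = 240*(-4*16) = 240*(-64) = -15360)
q - X(-363)/(-3264499) = -15360 - 1246/(-3264499) = -15360 - 1246*(-1)/3264499 = -15360 - 1*(-178/466357) = -15360 + 178/466357 = -7163243342/466357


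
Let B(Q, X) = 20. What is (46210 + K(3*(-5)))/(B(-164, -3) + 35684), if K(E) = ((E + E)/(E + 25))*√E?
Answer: 23105/17852 - 3*I*√15/35704 ≈ 1.2943 - 0.00032542*I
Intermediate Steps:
K(E) = 2*E^(3/2)/(25 + E) (K(E) = ((2*E)/(25 + E))*√E = (2*E/(25 + E))*√E = 2*E^(3/2)/(25 + E))
(46210 + K(3*(-5)))/(B(-164, -3) + 35684) = (46210 + 2*(3*(-5))^(3/2)/(25 + 3*(-5)))/(20 + 35684) = (46210 + 2*(-15)^(3/2)/(25 - 15))/35704 = (46210 + 2*(-15*I*√15)/10)*(1/35704) = (46210 + 2*(-15*I*√15)*(⅒))*(1/35704) = (46210 - 3*I*√15)*(1/35704) = 23105/17852 - 3*I*√15/35704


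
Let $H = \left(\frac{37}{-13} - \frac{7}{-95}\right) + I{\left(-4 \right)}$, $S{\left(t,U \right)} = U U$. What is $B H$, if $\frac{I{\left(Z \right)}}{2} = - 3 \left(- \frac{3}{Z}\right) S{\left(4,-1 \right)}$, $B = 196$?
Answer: $- \frac{1760374}{1235} \approx -1425.4$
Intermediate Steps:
$S{\left(t,U \right)} = U^{2}$
$I{\left(Z \right)} = \frac{18}{Z}$ ($I{\left(Z \right)} = 2 - 3 \left(- \frac{3}{Z}\right) \left(-1\right)^{2} = 2 \frac{9}{Z} 1 = 2 \frac{9}{Z} = \frac{18}{Z}$)
$H = - \frac{17963}{2470}$ ($H = \left(\frac{37}{-13} - \frac{7}{-95}\right) + \frac{18}{-4} = \left(37 \left(- \frac{1}{13}\right) - - \frac{7}{95}\right) + 18 \left(- \frac{1}{4}\right) = \left(- \frac{37}{13} + \frac{7}{95}\right) - \frac{9}{2} = - \frac{3424}{1235} - \frac{9}{2} = - \frac{17963}{2470} \approx -7.2725$)
$B H = 196 \left(- \frac{17963}{2470}\right) = - \frac{1760374}{1235}$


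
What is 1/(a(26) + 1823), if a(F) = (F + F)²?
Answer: 1/4527 ≈ 0.00022090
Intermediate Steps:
a(F) = 4*F² (a(F) = (2*F)² = 4*F²)
1/(a(26) + 1823) = 1/(4*26² + 1823) = 1/(4*676 + 1823) = 1/(2704 + 1823) = 1/4527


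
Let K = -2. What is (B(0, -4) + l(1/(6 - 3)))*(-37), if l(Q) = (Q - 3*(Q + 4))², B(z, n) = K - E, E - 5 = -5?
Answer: -52762/9 ≈ -5862.4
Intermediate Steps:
E = 0 (E = 5 - 5 = 0)
B(z, n) = -2 (B(z, n) = -2 - 1*0 = -2 + 0 = -2)
l(Q) = (-12 - 2*Q)² (l(Q) = (Q - 3*(4 + Q))² = (Q + (-12 - 3*Q))² = (-12 - 2*Q)²)
(B(0, -4) + l(1/(6 - 3)))*(-37) = (-2 + 4*(6 + 1/(6 - 3))²)*(-37) = (-2 + 4*(6 + 1/3)²)*(-37) = (-2 + 4*(6 + ⅓)²)*(-37) = (-2 + 4*(19/3)²)*(-37) = (-2 + 4*(361/9))*(-37) = (-2 + 1444/9)*(-37) = (1426/9)*(-37) = -52762/9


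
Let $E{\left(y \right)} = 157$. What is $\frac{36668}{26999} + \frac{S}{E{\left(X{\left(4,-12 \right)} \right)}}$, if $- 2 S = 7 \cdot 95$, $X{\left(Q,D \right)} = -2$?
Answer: $- \frac{6440583}{8477686} \approx -0.75971$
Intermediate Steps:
$S = - \frac{665}{2}$ ($S = - \frac{7 \cdot 95}{2} = \left(- \frac{1}{2}\right) 665 = - \frac{665}{2} \approx -332.5$)
$\frac{36668}{26999} + \frac{S}{E{\left(X{\left(4,-12 \right)} \right)}} = \frac{36668}{26999} - \frac{665}{2 \cdot 157} = 36668 \cdot \frac{1}{26999} - \frac{665}{314} = \frac{36668}{26999} - \frac{665}{314} = - \frac{6440583}{8477686}$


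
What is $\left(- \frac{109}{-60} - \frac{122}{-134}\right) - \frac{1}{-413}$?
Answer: $\frac{4531739}{1660260} \approx 2.7295$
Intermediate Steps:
$\left(- \frac{109}{-60} - \frac{122}{-134}\right) - \frac{1}{-413} = \left(\left(-109\right) \left(- \frac{1}{60}\right) - - \frac{61}{67}\right) - - \frac{1}{413} = \left(\frac{109}{60} + \frac{61}{67}\right) + \frac{1}{413} = \frac{10963}{4020} + \frac{1}{413} = \frac{4531739}{1660260}$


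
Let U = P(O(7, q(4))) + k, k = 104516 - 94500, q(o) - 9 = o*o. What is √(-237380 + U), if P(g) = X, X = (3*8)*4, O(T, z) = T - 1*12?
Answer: 6*I*√6313 ≈ 476.73*I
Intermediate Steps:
q(o) = 9 + o² (q(o) = 9 + o*o = 9 + o²)
O(T, z) = -12 + T (O(T, z) = T - 12 = -12 + T)
k = 10016
X = 96 (X = 24*4 = 96)
P(g) = 96
U = 10112 (U = 96 + 10016 = 10112)
√(-237380 + U) = √(-237380 + 10112) = √(-227268) = 6*I*√6313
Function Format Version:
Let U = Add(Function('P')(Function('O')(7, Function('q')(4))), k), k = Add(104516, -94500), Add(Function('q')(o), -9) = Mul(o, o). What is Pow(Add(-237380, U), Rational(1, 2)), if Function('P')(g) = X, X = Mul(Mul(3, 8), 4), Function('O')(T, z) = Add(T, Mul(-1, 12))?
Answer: Mul(6, I, Pow(6313, Rational(1, 2))) ≈ Mul(476.73, I)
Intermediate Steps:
Function('q')(o) = Add(9, Pow(o, 2)) (Function('q')(o) = Add(9, Mul(o, o)) = Add(9, Pow(o, 2)))
Function('O')(T, z) = Add(-12, T) (Function('O')(T, z) = Add(T, -12) = Add(-12, T))
k = 10016
X = 96 (X = Mul(24, 4) = 96)
Function('P')(g) = 96
U = 10112 (U = Add(96, 10016) = 10112)
Pow(Add(-237380, U), Rational(1, 2)) = Pow(Add(-237380, 10112), Rational(1, 2)) = Pow(-227268, Rational(1, 2)) = Mul(6, I, Pow(6313, Rational(1, 2)))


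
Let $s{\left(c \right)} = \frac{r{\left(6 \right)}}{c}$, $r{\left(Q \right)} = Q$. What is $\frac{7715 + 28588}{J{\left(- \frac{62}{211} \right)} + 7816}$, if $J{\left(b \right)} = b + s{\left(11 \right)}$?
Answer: $\frac{84259263}{18141520} \approx 4.6446$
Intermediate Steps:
$s{\left(c \right)} = \frac{6}{c}$
$J{\left(b \right)} = \frac{6}{11} + b$ ($J{\left(b \right)} = b + \frac{6}{11} = \frac{6}{11} + b$)
$\frac{7715 + 28588}{J{\left(- \frac{62}{211} \right)} + 7816} = \frac{7715 + 28588}{\left(\frac{6}{11} - \frac{62}{211}\right) + 7816} = \frac{36303}{\left(\frac{6}{11} - \frac{62}{211}\right) + 7816} = \frac{36303}{\frac{584}{2321} + 7816} = \frac{36303}{\frac{18141520}{2321}} = 36303 \cdot \frac{2321}{18141520} = \frac{84259263}{18141520}$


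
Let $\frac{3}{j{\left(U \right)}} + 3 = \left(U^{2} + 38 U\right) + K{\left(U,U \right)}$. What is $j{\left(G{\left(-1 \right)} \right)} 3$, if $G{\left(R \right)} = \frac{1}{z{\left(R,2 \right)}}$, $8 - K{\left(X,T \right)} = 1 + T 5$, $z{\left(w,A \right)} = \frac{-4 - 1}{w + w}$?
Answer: $\frac{225}{434} \approx 0.51843$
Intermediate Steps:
$z{\left(w,A \right)} = - \frac{5}{2 w}$
$K{\left(X,T \right)} = 7 - 5 T$ ($K{\left(X,T \right)} = 8 - \left(1 + T 5\right) = 8 - \left(1 + 5 T\right) = 7 - 5 T$)
$G{\left(R \right)} = - \frac{2 R}{5}$ ($G{\left(R \right)} = \frac{1}{\left(- \frac{5}{2}\right) \frac{1}{R}} = - \frac{2 R}{5}$)
$j{\left(U \right)} = \frac{3}{4 + U^{2} + 33 U}$ ($j{\left(U \right)} = \frac{3}{-3 - \left(-7 - U^{2} - 33 U\right)} = \frac{3}{-3 + \left(7 + U^{2} + 33 U\right)} = \frac{3}{4 + U^{2} + 33 U}$)
$j{\left(G{\left(-1 \right)} \right)} 3 = \frac{3}{4 + \left(\left(- \frac{2}{5}\right) \left(-1\right)\right)^{2} + 33 \left(\left(- \frac{2}{5}\right) \left(-1\right)\right)} 3 = \frac{3}{4 + \left(\frac{2}{5}\right)^{2} + 33 \cdot \frac{2}{5}} \cdot 3 = \frac{3}{4 + \frac{4}{25} + \frac{66}{5}} \cdot 3 = \frac{3}{\frac{434}{25}} \cdot 3 = 3 \cdot \frac{25}{434} \cdot 3 = \frac{75}{434} \cdot 3 = \frac{225}{434}$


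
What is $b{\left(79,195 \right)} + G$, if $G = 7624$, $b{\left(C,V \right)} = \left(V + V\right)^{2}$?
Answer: $159724$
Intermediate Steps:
$b{\left(C,V \right)} = 4 V^{2}$ ($b{\left(C,V \right)} = \left(2 V\right)^{2} = 4 V^{2}$)
$b{\left(79,195 \right)} + G = 4 \cdot 195^{2} + 7624 = 4 \cdot 38025 + 7624 = 152100 + 7624 = 159724$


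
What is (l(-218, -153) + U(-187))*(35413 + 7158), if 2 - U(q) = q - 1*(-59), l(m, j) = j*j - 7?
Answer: 1001780772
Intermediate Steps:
l(m, j) = -7 + j**2 (l(m, j) = j**2 - 7 = -7 + j**2)
U(q) = -57 - q (U(q) = 2 - (q - 1*(-59)) = 2 - (q + 59) = 2 - (59 + q) = 2 + (-59 - q) = -57 - q)
(l(-218, -153) + U(-187))*(35413 + 7158) = ((-7 + (-153)**2) + (-57 - 1*(-187)))*(35413 + 7158) = ((-7 + 23409) + (-57 + 187))*42571 = (23402 + 130)*42571 = 23532*42571 = 1001780772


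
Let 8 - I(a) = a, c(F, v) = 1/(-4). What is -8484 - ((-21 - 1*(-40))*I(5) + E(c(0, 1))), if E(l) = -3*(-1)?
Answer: -8544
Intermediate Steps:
c(F, v) = -1/4
I(a) = 8 - a
E(l) = 3
-8484 - ((-21 - 1*(-40))*I(5) + E(c(0, 1))) = -8484 - ((-21 - 1*(-40))*(8 - 1*5) + 3) = -8484 - ((-21 + 40)*(8 - 5) + 3) = -8484 - (19*3 + 3) = -8484 - (57 + 3) = -8484 - 1*60 = -8484 - 60 = -8544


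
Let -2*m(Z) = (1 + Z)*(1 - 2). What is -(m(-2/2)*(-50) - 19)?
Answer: 19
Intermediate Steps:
m(Z) = ½ + Z/2 (m(Z) = -(1 + Z)*(1 - 2)/2 = -(1 + Z)*(-1)/2 = -(-1 - Z)/2 = ½ + Z/2)
-(m(-2/2)*(-50) - 19) = -((½ + (-2/2)/2)*(-50) - 19) = -((½ + (-2*½)/2)*(-50) - 19) = -((½ + (½)*(-1))*(-50) - 19) = -((½ - ½)*(-50) - 19) = -(0*(-50) - 19) = -(0 - 19) = -1*(-19) = 19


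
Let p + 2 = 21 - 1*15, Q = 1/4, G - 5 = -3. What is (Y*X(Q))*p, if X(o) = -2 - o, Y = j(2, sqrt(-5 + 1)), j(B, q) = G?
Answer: -18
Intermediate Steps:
G = 2 (G = 5 - 3 = 2)
j(B, q) = 2
Q = 1/4 ≈ 0.25000
p = 4 (p = -2 + (21 - 1*15) = -2 + (21 - 15) = -2 + 6 = 4)
Y = 2
(Y*X(Q))*p = (2*(-2 - 1*1/4))*4 = (2*(-2 - 1/4))*4 = (2*(-9/4))*4 = -9/2*4 = -18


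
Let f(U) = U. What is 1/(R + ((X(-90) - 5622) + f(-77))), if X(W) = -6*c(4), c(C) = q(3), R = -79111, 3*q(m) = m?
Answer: -1/84816 ≈ -1.1790e-5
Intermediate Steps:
q(m) = m/3
c(C) = 1 (c(C) = (⅓)*3 = 1)
X(W) = -6 (X(W) = -6*1 = -6)
1/(R + ((X(-90) - 5622) + f(-77))) = 1/(-79111 + ((-6 - 5622) - 77)) = 1/(-79111 + (-5628 - 77)) = 1/(-79111 - 5705) = 1/(-84816) = -1/84816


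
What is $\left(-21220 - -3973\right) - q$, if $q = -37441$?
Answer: $20194$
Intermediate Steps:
$\left(-21220 - -3973\right) - q = \left(-21220 - -3973\right) - -37441 = \left(-21220 + 3973\right) + 37441 = -17247 + 37441 = 20194$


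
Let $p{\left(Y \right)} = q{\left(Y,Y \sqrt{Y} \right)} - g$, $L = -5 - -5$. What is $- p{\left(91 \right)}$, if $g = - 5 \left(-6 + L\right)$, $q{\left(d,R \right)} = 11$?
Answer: $19$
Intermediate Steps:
$L = 0$ ($L = -5 + 5 = 0$)
$g = 30$ ($g = - 5 \left(-6 + 0\right) = \left(-5\right) \left(-6\right) = 30$)
$p{\left(Y \right)} = -19$ ($p{\left(Y \right)} = 11 - 30 = -19$)
$- p{\left(91 \right)} = \left(-1\right) \left(-19\right) = 19$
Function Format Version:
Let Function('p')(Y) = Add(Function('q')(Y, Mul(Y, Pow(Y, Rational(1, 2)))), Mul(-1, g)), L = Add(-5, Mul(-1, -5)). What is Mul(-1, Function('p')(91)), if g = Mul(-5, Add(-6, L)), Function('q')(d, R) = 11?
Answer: 19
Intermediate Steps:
L = 0 (L = Add(-5, 5) = 0)
g = 30 (g = Mul(-5, Add(-6, 0)) = Mul(-5, -6) = 30)
Function('p')(Y) = -19 (Function('p')(Y) = Add(11, Mul(-1, 30)) = Add(11, -30) = -19)
Mul(-1, Function('p')(91)) = Mul(-1, -19) = 19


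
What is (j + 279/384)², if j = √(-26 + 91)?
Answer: 1073609/16384 + 93*√65/64 ≈ 77.243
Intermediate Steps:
j = √65 ≈ 8.0623
(j + 279/384)² = (√65 + 279/384)² = (√65 + 279*(1/384))² = (√65 + 93/128)² = (93/128 + √65)²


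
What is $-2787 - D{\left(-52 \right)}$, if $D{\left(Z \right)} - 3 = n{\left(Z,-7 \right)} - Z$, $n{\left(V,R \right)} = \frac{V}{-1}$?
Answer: $-2894$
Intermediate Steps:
$n{\left(V,R \right)} = - V$ ($n{\left(V,R \right)} = V \left(-1\right) = - V$)
$D{\left(Z \right)} = 3 - 2 Z$
$-2787 - D{\left(-52 \right)} = -2787 - \left(3 - -104\right) = -2787 - \left(3 + 104\right) = -2787 - 107 = -2894$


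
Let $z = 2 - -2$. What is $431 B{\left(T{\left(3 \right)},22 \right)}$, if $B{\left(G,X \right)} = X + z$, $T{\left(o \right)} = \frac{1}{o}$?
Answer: $11206$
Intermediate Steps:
$z = 4$ ($z = 2 + 2 = 4$)
$B{\left(G,X \right)} = 4 + X$ ($B{\left(G,X \right)} = X + 4 = 4 + X$)
$431 B{\left(T{\left(3 \right)},22 \right)} = 431 \left(4 + 22\right) = 431 \cdot 26 = 11206$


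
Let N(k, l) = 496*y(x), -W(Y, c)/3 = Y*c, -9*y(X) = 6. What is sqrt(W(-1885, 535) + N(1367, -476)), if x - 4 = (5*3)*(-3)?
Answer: sqrt(27225849)/3 ≈ 1739.3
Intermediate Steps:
x = -41 (x = 4 + (5*3)*(-3) = 4 + 15*(-3) = 4 - 45 = -41)
y(X) = -2/3 (y(X) = -1/9*6 = -2/3)
W(Y, c) = -3*Y*c
N(k, l) = -992/3 (N(k, l) = 496*(-2/3) = -992/3)
sqrt(W(-1885, 535) + N(1367, -476)) = sqrt(-3*(-1885)*535 - 992/3) = sqrt(3025425 - 992/3) = sqrt(9075283/3) = sqrt(27225849)/3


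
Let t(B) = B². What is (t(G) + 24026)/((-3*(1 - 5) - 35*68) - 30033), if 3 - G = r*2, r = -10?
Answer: -24555/32401 ≈ -0.75785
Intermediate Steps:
G = 23 (G = 3 - (-10)*2 = 3 - 1*(-20) = 3 + 20 = 23)
(t(G) + 24026)/((-3*(1 - 5) - 35*68) - 30033) = (23² + 24026)/((-3*(1 - 5) - 35*68) - 30033) = (529 + 24026)/((-3*(-4) - 2380) - 30033) = 24555/((12 - 2380) - 30033) = 24555/(-2368 - 30033) = 24555/(-32401) = 24555*(-1/32401) = -24555/32401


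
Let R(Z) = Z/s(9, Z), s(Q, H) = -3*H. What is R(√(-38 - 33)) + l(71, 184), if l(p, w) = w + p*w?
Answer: 39743/3 ≈ 13248.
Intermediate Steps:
R(Z) = -⅓ (R(Z) = Z/((-3*Z)) = Z*(-1/(3*Z)) = -⅓)
R(√(-38 - 33)) + l(71, 184) = -⅓ + 184*(1 + 71) = -⅓ + 184*72 = -⅓ + 13248 = 39743/3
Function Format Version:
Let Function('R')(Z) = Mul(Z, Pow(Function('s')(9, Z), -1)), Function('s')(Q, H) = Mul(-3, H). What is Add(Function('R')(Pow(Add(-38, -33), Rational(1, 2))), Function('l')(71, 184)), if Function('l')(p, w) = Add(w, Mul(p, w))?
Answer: Rational(39743, 3) ≈ 13248.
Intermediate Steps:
Function('R')(Z) = Rational(-1, 3) (Function('R')(Z) = Mul(Z, Pow(Mul(-3, Z), -1)) = Mul(Z, Mul(Rational(-1, 3), Pow(Z, -1))) = Rational(-1, 3))
Add(Function('R')(Pow(Add(-38, -33), Rational(1, 2))), Function('l')(71, 184)) = Add(Rational(-1, 3), Mul(184, Add(1, 71))) = Add(Rational(-1, 3), Mul(184, 72)) = Add(Rational(-1, 3), 13248) = Rational(39743, 3)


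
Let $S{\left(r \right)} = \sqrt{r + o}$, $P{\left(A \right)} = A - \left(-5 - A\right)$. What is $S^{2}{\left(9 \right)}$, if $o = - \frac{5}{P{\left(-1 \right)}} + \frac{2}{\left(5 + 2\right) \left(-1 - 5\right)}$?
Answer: $\frac{51}{7} \approx 7.2857$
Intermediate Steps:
$P{\left(A \right)} = 5 + 2 A$ ($P{\left(A \right)} = A + \left(5 + A\right) = 5 + 2 A$)
$o = - \frac{12}{7}$ ($o = - \frac{5}{5 + 2 \left(-1\right)} + \frac{2}{\left(5 + 2\right) \left(-1 - 5\right)} = - \frac{5}{5 - 2} + \frac{2}{7 \left(-6\right)} = - \frac{5}{3} + \frac{2}{-42} = \left(-5\right) \frac{1}{3} + 2 \left(- \frac{1}{42}\right) = - \frac{5}{3} - \frac{1}{21} = - \frac{12}{7} \approx -1.7143$)
$S{\left(r \right)} = \sqrt{- \frac{12}{7} + r}$ ($S{\left(r \right)} = \sqrt{r - \frac{12}{7}} = \sqrt{- \frac{12}{7} + r}$)
$S^{2}{\left(9 \right)} = \left(\frac{\sqrt{-84 + 49 \cdot 9}}{7}\right)^{2} = \left(\frac{\sqrt{-84 + 441}}{7}\right)^{2} = \left(\frac{\sqrt{357}}{7}\right)^{2} = \frac{51}{7}$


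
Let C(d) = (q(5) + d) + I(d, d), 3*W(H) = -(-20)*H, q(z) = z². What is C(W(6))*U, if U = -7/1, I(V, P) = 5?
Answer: -490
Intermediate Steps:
W(H) = 20*H/3 (W(H) = (-(-20)*H)/3 = (20*H)/3 = 20*H/3)
U = -7 (U = -7*1 = -7)
C(d) = 30 + d (C(d) = (5² + d) + 5 = (25 + d) + 5 = 30 + d)
C(W(6))*U = (30 + (20/3)*6)*(-7) = (30 + 40)*(-7) = 70*(-7) = -490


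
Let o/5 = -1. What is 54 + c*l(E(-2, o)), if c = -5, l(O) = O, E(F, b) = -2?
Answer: 64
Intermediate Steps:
o = -5 (o = 5*(-1) = -5)
54 + c*l(E(-2, o)) = 54 - 5*(-2) = 54 + 10 = 64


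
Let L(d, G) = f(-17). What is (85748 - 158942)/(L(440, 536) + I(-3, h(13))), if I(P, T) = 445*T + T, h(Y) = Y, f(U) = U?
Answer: -24398/1927 ≈ -12.661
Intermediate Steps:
L(d, G) = -17
I(P, T) = 446*T
(85748 - 158942)/(L(440, 536) + I(-3, h(13))) = (85748 - 158942)/(-17 + 446*13) = -73194/(-17 + 5798) = -73194/5781 = -73194*1/5781 = -24398/1927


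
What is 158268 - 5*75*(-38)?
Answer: 172518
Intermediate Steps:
158268 - 5*75*(-38) = 158268 - 375*(-38) = 158268 - 1*(-14250) = 158268 + 14250 = 172518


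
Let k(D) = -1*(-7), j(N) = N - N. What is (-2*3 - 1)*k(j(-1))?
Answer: -49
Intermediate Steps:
j(N) = 0
k(D) = 7
(-2*3 - 1)*k(j(-1)) = (-2*3 - 1)*7 = (-6 - 1)*7 = -7*7 = -49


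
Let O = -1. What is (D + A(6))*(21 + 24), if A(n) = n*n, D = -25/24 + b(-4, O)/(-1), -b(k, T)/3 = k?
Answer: 8265/8 ≈ 1033.1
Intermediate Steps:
b(k, T) = -3*k
D = -313/24 (D = -25/24 - 3*(-4)/(-1) = -25*1/24 + 12*(-1) = -25/24 - 12 = -313/24 ≈ -13.042)
A(n) = n**2
(D + A(6))*(21 + 24) = (-313/24 + 6**2)*(21 + 24) = (-313/24 + 36)*45 = (551/24)*45 = 8265/8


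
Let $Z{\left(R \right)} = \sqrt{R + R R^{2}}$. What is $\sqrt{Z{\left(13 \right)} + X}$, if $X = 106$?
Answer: $\sqrt{106 + \sqrt{2210}} \approx 12.37$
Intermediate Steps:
$Z{\left(R \right)} = \sqrt{R + R^{3}}$
$\sqrt{Z{\left(13 \right)} + X} = \sqrt{\sqrt{13 + 13^{3}} + 106} = \sqrt{\sqrt{13 + 2197} + 106} = \sqrt{\sqrt{2210} + 106} = \sqrt{106 + \sqrt{2210}}$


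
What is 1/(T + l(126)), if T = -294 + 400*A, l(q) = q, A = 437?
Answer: 1/174632 ≈ 5.7263e-6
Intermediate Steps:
T = 174506 (T = -294 + 400*437 = -294 + 174800 = 174506)
1/(T + l(126)) = 1/(174506 + 126) = 1/174632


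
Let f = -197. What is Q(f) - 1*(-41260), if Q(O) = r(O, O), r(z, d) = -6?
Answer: 41254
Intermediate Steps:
Q(O) = -6
Q(f) - 1*(-41260) = -6 - 1*(-41260) = -6 + 41260 = 41254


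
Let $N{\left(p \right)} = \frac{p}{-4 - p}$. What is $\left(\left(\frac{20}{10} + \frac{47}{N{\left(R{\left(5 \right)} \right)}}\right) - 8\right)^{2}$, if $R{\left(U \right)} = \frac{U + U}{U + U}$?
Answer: $58081$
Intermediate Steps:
$R{\left(U \right)} = 1$ ($R{\left(U \right)} = \frac{2 U}{2 U} = 2 U \frac{1}{2 U} = 1$)
$\left(\left(\frac{20}{10} + \frac{47}{N{\left(R{\left(5 \right)} \right)}}\right) - 8\right)^{2} = \left(\left(\frac{20}{10} + \frac{47}{\left(-1\right) 1 \frac{1}{4 + 1}}\right) - 8\right)^{2} = \left(\left(20 \cdot \frac{1}{10} + \frac{47}{\left(-1\right) 1 \cdot \frac{1}{5}}\right) - 8\right)^{2} = \left(\left(2 + \frac{47}{\left(-1\right) 1 \cdot \frac{1}{5}}\right) - 8\right)^{2} = \left(\left(2 + \frac{47}{- \frac{1}{5}}\right) - 8\right)^{2} = \left(\left(2 + 47 \left(-5\right)\right) - 8\right)^{2} = \left(\left(2 - 235\right) - 8\right)^{2} = \left(-233 - 8\right)^{2} = \left(-241\right)^{2} = 58081$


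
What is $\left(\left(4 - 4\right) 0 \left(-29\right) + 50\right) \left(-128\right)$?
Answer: $-6400$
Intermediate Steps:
$\left(\left(4 - 4\right) 0 \left(-29\right) + 50\right) \left(-128\right) = \left(0 \cdot 0 \left(-29\right) + 50\right) \left(-128\right) = \left(0 \left(-29\right) + 50\right) \left(-128\right) = \left(0 + 50\right) \left(-128\right) = 50 \left(-128\right) = -6400$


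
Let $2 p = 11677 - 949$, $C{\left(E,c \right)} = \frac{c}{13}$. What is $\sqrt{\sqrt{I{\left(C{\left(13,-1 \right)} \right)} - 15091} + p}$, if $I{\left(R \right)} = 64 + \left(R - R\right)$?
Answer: $\sqrt{5364 + i \sqrt{15027}} \approx 73.244 + 0.8368 i$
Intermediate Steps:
$C{\left(E,c \right)} = \frac{c}{13}$ ($C{\left(E,c \right)} = c \frac{1}{13} = \frac{c}{13}$)
$I{\left(R \right)} = 64$ ($I{\left(R \right)} = 64 + 0 = 64$)
$p = 5364$ ($p = \frac{11677 - 949}{2} = \frac{1}{2} \cdot 10728 = 5364$)
$\sqrt{\sqrt{I{\left(C{\left(13,-1 \right)} \right)} - 15091} + p} = \sqrt{\sqrt{64 - 15091} + 5364} = \sqrt{\sqrt{-15027} + 5364} = \sqrt{i \sqrt{15027} + 5364} = \sqrt{5364 + i \sqrt{15027}}$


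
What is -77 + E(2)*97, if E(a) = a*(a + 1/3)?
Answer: 1127/3 ≈ 375.67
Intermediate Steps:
E(a) = a*(1/3 + a) (E(a) = a*(a + 1/3) = a*(1/3 + a))
-77 + E(2)*97 = -77 + (2*(1/3 + 2))*97 = -77 + (2*(7/3))*97 = -77 + (14/3)*97 = -77 + 1358/3 = 1127/3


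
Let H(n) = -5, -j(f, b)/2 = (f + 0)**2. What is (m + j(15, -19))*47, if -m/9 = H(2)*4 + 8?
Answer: -16074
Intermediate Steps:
j(f, b) = -2*f**2 (j(f, b) = -2*(f + 0)**2 = -2*f**2)
m = 108 (m = -9*(-5*4 + 8) = -9*(-20 + 8) = -9*(-12) = 108)
(m + j(15, -19))*47 = (108 - 2*15**2)*47 = (108 - 2*225)*47 = (108 - 450)*47 = -342*47 = -16074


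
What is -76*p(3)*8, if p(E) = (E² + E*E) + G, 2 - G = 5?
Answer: -9120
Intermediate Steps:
G = -3 (G = 2 - 1*5 = 2 - 5 = -3)
p(E) = -3 + 2*E² (p(E) = (E² + E*E) - 3 = (E² + E²) - 3 = 2*E² - 3 = -3 + 2*E²)
-76*p(3)*8 = -76*(-3 + 2*3²)*8 = -76*(-3 + 2*9)*8 = -76*(-3 + 18)*8 = -76*15*8 = -1140*8 = -9120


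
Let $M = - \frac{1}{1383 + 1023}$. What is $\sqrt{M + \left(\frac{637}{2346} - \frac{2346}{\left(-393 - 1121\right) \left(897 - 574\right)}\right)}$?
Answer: $\frac{\sqrt{12628377565138964514}}{6765374859} \approx 0.52527$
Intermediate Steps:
$M = - \frac{1}{2406} \approx -0.00041563$
$\sqrt{M + \left(\frac{637}{2346} - \frac{2346}{\left(-393 - 1121\right) \left(897 - 574\right)}\right)} = \sqrt{- \frac{1}{2406} + \left(\frac{637}{2346} - \frac{2346}{\left(-393 - 1121\right) \left(897 - 574\right)}\right)} = \sqrt{- \frac{1}{2406} + \left(637 \cdot \frac{1}{2346} - \frac{2346}{\left(-1514\right) 323}\right)} = \sqrt{- \frac{1}{2406} + \left(\frac{637}{2346} - \frac{2346}{-489022}\right)} = \sqrt{- \frac{1}{2406} + \left(\frac{637}{2346} - - \frac{69}{14383}\right)} = \sqrt{- \frac{1}{2406} + \left(\frac{637}{2346} + \frac{69}{14383}\right)} = \sqrt{- \frac{1}{2406} + \frac{9323845}{33742518}} = \sqrt{\frac{1866619046}{6765374859}} = \frac{\sqrt{12628377565138964514}}{6765374859}$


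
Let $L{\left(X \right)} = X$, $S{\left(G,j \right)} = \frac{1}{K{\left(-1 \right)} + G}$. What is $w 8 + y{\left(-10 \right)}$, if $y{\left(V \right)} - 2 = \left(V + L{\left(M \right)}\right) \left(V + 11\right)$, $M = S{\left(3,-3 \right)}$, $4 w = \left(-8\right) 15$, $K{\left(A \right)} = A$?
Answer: $- \frac{495}{2} \approx -247.5$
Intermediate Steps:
$w = -30$ ($w = \frac{\left(-8\right) 15}{4} = \frac{1}{4} \left(-120\right) = -30$)
$S{\left(G,j \right)} = \frac{1}{-1 + G}$
$M = \frac{1}{2}$ ($M = \frac{1}{-1 + 3} = \frac{1}{2} \approx 0.5$)
$y{\left(V \right)} = 2 + \left(\frac{1}{2} + V\right) \left(11 + V\right)$ ($y{\left(V \right)} = 2 + \left(V + \frac{1}{2}\right) \left(V + 11\right) = 2 + \left(\frac{1}{2} + V\right) \left(11 + V\right)$)
$w 8 + y{\left(-10 \right)} = \left(-30\right) 8 + \left(\frac{15}{2} + \left(-10\right)^{2} + \frac{23}{2} \left(-10\right)\right) = -240 + \left(\frac{15}{2} + 100 - 115\right) = -240 - \frac{15}{2} = - \frac{495}{2}$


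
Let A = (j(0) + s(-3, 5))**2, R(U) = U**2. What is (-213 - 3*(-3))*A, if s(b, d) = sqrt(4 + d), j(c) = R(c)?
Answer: -1836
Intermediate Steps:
j(c) = c**2
A = 9 (A = (0**2 + sqrt(4 + 5))**2 = (0 + sqrt(9))**2 = (0 + 3)**2 = 3**2 = 9)
(-213 - 3*(-3))*A = (-213 - 3*(-3))*9 = (-213 + 9)*9 = -204*9 = -1836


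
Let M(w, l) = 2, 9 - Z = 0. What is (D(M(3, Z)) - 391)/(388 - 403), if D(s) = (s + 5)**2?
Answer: 114/5 ≈ 22.800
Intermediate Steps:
Z = 9 (Z = 9 - 1*0 = 9 + 0 = 9)
D(s) = (5 + s)**2
(D(M(3, Z)) - 391)/(388 - 403) = ((5 + 2)**2 - 391)/(388 - 403) = (7**2 - 391)/(-15) = (49 - 391)*(-1/15) = -342*(-1/15) = 114/5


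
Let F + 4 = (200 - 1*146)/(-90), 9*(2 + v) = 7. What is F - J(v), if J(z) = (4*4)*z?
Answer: 673/45 ≈ 14.956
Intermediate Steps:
v = -11/9 (v = -2 + (1/9)*7 = -2 + 7/9 = -11/9 ≈ -1.2222)
F = -23/5 (F = -4 + (200 - 1*146)/(-90) = -4 + (200 - 146)*(-1/90) = -4 + 54*(-1/90) = -4 - 3/5 = -23/5 ≈ -4.6000)
J(z) = 16*z
F - J(v) = -23/5 - 16*(-11)/9 = -23/5 - 1*(-176/9) = -23/5 + 176/9 = 673/45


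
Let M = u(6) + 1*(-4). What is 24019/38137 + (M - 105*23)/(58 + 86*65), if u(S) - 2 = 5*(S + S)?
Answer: 45770403/215397776 ≈ 0.21249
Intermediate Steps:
u(S) = 2 + 10*S (u(S) = 2 + 5*(S + S) = 2 + 5*(2*S) = 2 + 10*S)
M = 58 (M = (2 + 10*6) + 1*(-4) = (2 + 60) - 4 = 62 - 4 = 58)
24019/38137 + (M - 105*23)/(58 + 86*65) = 24019/38137 + (58 - 105*23)/(58 + 86*65) = 24019*(1/38137) + (58 - 2415)/(58 + 5590) = 24019/38137 - 2357/5648 = 45770403/215397776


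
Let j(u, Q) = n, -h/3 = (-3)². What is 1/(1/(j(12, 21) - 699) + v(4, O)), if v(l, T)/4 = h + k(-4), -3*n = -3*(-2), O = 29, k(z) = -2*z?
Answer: -701/53277 ≈ -0.013158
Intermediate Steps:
h = -27 (h = -3*(-3)² = -3*9 = -27)
n = -2 (n = -(-1)*(-2) = -⅓*6 = -2)
v(l, T) = -76 (v(l, T) = 4*(-27 - 2*(-4)) = 4*(-27 + 8) = 4*(-19) = -76)
j(u, Q) = -2
1/(1/(j(12, 21) - 699) + v(4, O)) = 1/(1/(-2 - 699) - 76) = 1/(1/(-701) - 76) = 1/(-1/701 - 76) = 1/(-53277/701) = -701/53277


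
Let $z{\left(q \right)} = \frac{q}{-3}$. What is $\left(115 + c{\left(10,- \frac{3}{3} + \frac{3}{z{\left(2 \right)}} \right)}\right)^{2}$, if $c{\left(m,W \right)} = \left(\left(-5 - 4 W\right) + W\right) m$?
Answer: $52900$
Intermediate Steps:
$z{\left(q \right)} = - \frac{q}{3}$ ($z{\left(q \right)} = q \left(- \frac{1}{3}\right) = - \frac{q}{3}$)
$c{\left(m,W \right)} = m \left(-5 - 3 W\right)$ ($c{\left(m,W \right)} = \left(-5 - 3 W\right) m = m \left(-5 - 3 W\right)$)
$\left(115 + c{\left(10,- \frac{3}{3} + \frac{3}{z{\left(2 \right)}} \right)}\right)^{2} = \left(115 - 10 \left(5 + 3 \left(- \frac{3}{3} + \frac{3}{\left(- \frac{1}{3}\right) 2}\right)\right)\right)^{2} = \left(115 - 10 \left(5 + 3 \left(\left(-3\right) \frac{1}{3} + \frac{3}{- \frac{2}{3}}\right)\right)\right)^{2} = \left(115 - 10 \left(5 + 3 \left(-1 + 3 \left(- \frac{3}{2}\right)\right)\right)\right)^{2} = \left(115 - 10 \left(5 + 3 \left(-1 - \frac{9}{2}\right)\right)\right)^{2} = \left(115 - 10 \left(5 + 3 \left(- \frac{11}{2}\right)\right)\right)^{2} = \left(115 - 10 \left(5 - \frac{33}{2}\right)\right)^{2} = \left(115 - 10 \left(- \frac{23}{2}\right)\right)^{2} = \left(115 + 115\right)^{2} = 230^{2} = 52900$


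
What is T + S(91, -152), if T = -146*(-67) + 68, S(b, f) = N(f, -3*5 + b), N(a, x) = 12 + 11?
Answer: 9873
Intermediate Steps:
N(a, x) = 23
S(b, f) = 23
T = 9850 (T = 9782 + 68 = 9850)
T + S(91, -152) = 9850 + 23 = 9873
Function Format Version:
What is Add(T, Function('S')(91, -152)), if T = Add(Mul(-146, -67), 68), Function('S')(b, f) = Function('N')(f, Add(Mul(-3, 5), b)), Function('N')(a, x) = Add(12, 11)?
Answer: 9873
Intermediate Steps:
Function('N')(a, x) = 23
Function('S')(b, f) = 23
T = 9850 (T = Add(9782, 68) = 9850)
Add(T, Function('S')(91, -152)) = Add(9850, 23) = 9873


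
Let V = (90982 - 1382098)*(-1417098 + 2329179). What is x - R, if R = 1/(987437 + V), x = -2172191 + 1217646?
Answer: -1124073514005688654/1177601384959 ≈ -9.5455e+5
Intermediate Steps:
V = -1177602372396 (V = -1291116*912081 = -1177602372396)
x = -954545
R = -1/1177601384959 (R = 1/(987437 - 1177602372396) = 1/(-1177601384959) = -1/1177601384959 ≈ -8.4918e-13)
x - R = -954545 - 1*(-1/1177601384959) = -954545 + 1/1177601384959 = -1124073514005688654/1177601384959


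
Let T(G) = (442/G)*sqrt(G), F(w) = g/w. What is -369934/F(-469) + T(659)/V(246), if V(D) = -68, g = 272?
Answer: 86749523/136 - 13*sqrt(659)/1318 ≈ 6.3786e+5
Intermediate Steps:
F(w) = 272/w
T(G) = 442/sqrt(G)
-369934/F(-469) + T(659)/V(246) = -369934/(272/(-469)) + (442/sqrt(659))/(-68) = -369934/(272*(-1/469)) + (442*(sqrt(659)/659))*(-1/68) = -369934/(-272/469) + (442*sqrt(659)/659)*(-1/68) = -369934*(-469/272) - 13*sqrt(659)/1318 = 86749523/136 - 13*sqrt(659)/1318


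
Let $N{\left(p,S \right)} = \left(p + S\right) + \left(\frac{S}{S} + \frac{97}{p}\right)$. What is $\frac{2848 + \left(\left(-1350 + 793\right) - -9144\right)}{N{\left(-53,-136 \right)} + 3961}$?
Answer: $\frac{606055}{199872} \approx 3.0322$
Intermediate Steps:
$N{\left(p,S \right)} = 1 + S + p + \frac{97}{p}$ ($N{\left(p,S \right)} = \left(S + p\right) + \left(1 + \frac{97}{p}\right) = 1 + S + p + \frac{97}{p}$)
$\frac{2848 + \left(\left(-1350 + 793\right) - -9144\right)}{N{\left(-53,-136 \right)} + 3961} = \frac{2848 + \left(\left(-1350 + 793\right) - -9144\right)}{\left(1 - 136 - 53 + \frac{97}{-53}\right) + 3961} = \frac{2848 + \left(-557 + 9144\right)}{\left(1 - 136 - 53 + 97 \left(- \frac{1}{53}\right)\right) + 3961} = \frac{2848 + 8587}{\left(1 - 136 - 53 - \frac{97}{53}\right) + 3961} = \frac{11435}{- \frac{10061}{53} + 3961} = \frac{11435}{\frac{199872}{53}} = 11435 \cdot \frac{53}{199872} = \frac{606055}{199872}$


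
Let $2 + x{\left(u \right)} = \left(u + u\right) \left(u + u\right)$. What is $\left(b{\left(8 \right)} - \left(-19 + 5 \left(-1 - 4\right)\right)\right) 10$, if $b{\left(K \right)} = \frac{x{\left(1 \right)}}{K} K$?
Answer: $460$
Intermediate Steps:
$x{\left(u \right)} = -2 + 4 u^{2}$ ($x{\left(u \right)} = -2 + \left(u + u\right) \left(u + u\right) = -2 + 2 u 2 u = -2 + 4 u^{2}$)
$b{\left(K \right)} = 2$ ($b{\left(K \right)} = \frac{-2 + 4 \cdot 1^{2}}{K} K = \frac{-2 + 4 \cdot 1}{K} K = \frac{-2 + 4}{K} K = \frac{2}{K} K = 2$)
$\left(b{\left(8 \right)} - \left(-19 + 5 \left(-1 - 4\right)\right)\right) 10 = \left(2 - \left(-19 + 5 \left(-1 - 4\right)\right)\right) 10 = \left(2 - \left(-19 + 5 \left(-5\right)\right)\right) 10 = \left(2 + \left(19 - -25\right)\right) 10 = \left(2 + \left(19 + 25\right)\right) 10 = \left(2 + 44\right) 10 = 46 \cdot 10 = 460$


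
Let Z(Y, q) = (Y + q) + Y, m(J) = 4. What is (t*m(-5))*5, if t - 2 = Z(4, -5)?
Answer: 100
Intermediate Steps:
Z(Y, q) = q + 2*Y
t = 5 (t = 2 + (-5 + 2*4) = 2 + (-5 + 8) = 2 + 3 = 5)
(t*m(-5))*5 = (5*4)*5 = 20*5 = 100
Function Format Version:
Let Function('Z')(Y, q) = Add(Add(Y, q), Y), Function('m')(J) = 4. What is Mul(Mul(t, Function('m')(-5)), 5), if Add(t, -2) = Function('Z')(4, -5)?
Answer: 100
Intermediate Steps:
Function('Z')(Y, q) = Add(q, Mul(2, Y))
t = 5 (t = Add(2, Add(-5, Mul(2, 4))) = Add(2, Add(-5, 8)) = Add(2, 3) = 5)
Mul(Mul(t, Function('m')(-5)), 5) = Mul(Mul(5, 4), 5) = Mul(20, 5) = 100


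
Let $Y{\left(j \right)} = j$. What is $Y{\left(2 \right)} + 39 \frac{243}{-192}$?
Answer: $- \frac{3031}{64} \approx -47.359$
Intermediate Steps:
$Y{\left(2 \right)} + 39 \frac{243}{-192} = 2 + 39 \frac{243}{-192} = 2 + 39 \cdot 243 \left(- \frac{1}{192}\right) = 2 + 39 \left(- \frac{81}{64}\right) = 2 - \frac{3159}{64} = - \frac{3031}{64}$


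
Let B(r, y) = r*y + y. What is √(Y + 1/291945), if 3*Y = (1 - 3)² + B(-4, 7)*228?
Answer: I*√135916442505255/291945 ≈ 39.933*I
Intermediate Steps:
B(r, y) = y + r*y
Y = -4784/3 (Y = ((1 - 3)² + (7*(1 - 4))*228)/3 = ((-2)² + (7*(-3))*228)/3 = (4 - 21*228)/3 = (4 - 4788)/3 = (⅓)*(-4784) = -4784/3 ≈ -1594.7)
√(Y + 1/291945) = √(-4784/3 + 1/291945) = √(-465554959/291945) = I*√135916442505255/291945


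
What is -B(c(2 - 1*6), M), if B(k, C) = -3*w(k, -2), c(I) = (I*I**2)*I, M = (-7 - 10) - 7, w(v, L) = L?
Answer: -6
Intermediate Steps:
M = -24 (M = -17 - 7 = -24)
c(I) = I**4 (c(I) = I**3*I = I**4)
B(k, C) = 6 (B(k, C) = -3*(-2) = 6)
-B(c(2 - 1*6), M) = -1*6 = -6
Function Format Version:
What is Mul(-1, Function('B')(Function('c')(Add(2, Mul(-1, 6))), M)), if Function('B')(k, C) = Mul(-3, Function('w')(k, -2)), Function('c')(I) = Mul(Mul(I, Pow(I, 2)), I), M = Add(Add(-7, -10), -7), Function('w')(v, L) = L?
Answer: -6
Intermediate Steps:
M = -24 (M = Add(-17, -7) = -24)
Function('c')(I) = Pow(I, 4) (Function('c')(I) = Mul(Pow(I, 3), I) = Pow(I, 4))
Function('B')(k, C) = 6 (Function('B')(k, C) = Mul(-3, -2) = 6)
Mul(-1, Function('B')(Function('c')(Add(2, Mul(-1, 6))), M)) = Mul(-1, 6) = -6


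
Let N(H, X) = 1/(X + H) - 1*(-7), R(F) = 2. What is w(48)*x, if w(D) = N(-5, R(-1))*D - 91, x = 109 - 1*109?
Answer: 0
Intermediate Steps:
N(H, X) = 7 + 1/(H + X) (N(H, X) = 1/(H + X) + 7 = 7 + 1/(H + X))
x = 0 (x = 109 - 109 = 0)
w(D) = -91 + 20*D/3 (w(D) = ((1 + 7*(-5) + 7*2)/(-5 + 2))*D - 91 = ((1 - 35 + 14)/(-3))*D - 91 = (-1/3*(-20))*D - 91 = 20*D/3 - 91 = -91 + 20*D/3)
w(48)*x = (-91 + (20/3)*48)*0 = (-91 + 320)*0 = 229*0 = 0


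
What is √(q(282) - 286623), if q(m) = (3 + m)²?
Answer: 3*I*√22822 ≈ 453.21*I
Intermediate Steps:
√(q(282) - 286623) = √((3 + 282)² - 286623) = √(285² - 286623) = √(81225 - 286623) = √(-205398) = 3*I*√22822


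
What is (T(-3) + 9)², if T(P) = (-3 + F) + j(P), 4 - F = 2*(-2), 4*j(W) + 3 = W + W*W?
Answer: 3481/16 ≈ 217.56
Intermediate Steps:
j(W) = -¾ + W/4 + W²/4 (j(W) = -¾ + (W + W*W)/4 = -¾ + (W + W²)/4 = -¾ + (W/4 + W²/4) = -¾ + W/4 + W²/4)
F = 8 (F = 4 - 2*(-2) = 4 - 1*(-4) = 4 + 4 = 8)
T(P) = 17/4 + P/4 + P²/4 (T(P) = (-3 + 8) + (-¾ + P/4 + P²/4) = 5 + (-¾ + P/4 + P²/4) = 17/4 + P/4 + P²/4)
(T(-3) + 9)² = ((17/4 + (¼)*(-3) + (¼)*(-3)²) + 9)² = ((17/4 - ¾ + (¼)*9) + 9)² = ((17/4 - ¾ + 9/4) + 9)² = (23/4 + 9)² = (59/4)² = 3481/16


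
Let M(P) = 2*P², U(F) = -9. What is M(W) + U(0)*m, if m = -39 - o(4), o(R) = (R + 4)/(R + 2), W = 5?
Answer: 413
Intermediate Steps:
o(R) = (4 + R)/(2 + R)
m = -121/3 (m = -39 - (4 + 4)/(2 + 4) = -39 - 8/6 = -39 - 1*4/3 = -39 - 4/3 = -121/3 ≈ -40.333)
M(W) + U(0)*m = 2*5² - 9*(-121/3) = 2*25 + 363 = 50 + 363 = 413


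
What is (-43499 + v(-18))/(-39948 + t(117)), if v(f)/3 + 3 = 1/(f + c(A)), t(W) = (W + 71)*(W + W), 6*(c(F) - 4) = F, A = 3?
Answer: -195787/18198 ≈ -10.759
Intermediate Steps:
c(F) = 4 + F/6
t(W) = 2*W*(71 + W) (t(W) = (71 + W)*(2*W) = 2*W*(71 + W))
v(f) = -9 + 3/(9/2 + f) (v(f) = -9 + 3/(f + (4 + (1/6)*3)) = -9 + 3/(f + (4 + 1/2)) = -9 + 3/(f + 9/2) = -9 + 3/(9/2 + f))
(-43499 + v(-18))/(-39948 + t(117)) = (-43499 + 3*(-25 - 6*(-18))/(9 + 2*(-18)))/(-39948 + 2*117*(71 + 117)) = (-43499 + 3*(-25 + 108)/(9 - 36))/(-39948 + 2*117*188) = (-43499 + 3*83/(-27))/(-39948 + 43992) = (-43499 + 3*(-1/27)*83)/4044 = (-43499 - 83/9)*(1/4044) = -391574/9*1/4044 = -195787/18198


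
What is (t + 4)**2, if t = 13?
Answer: 289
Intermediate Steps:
(t + 4)**2 = (13 + 4)**2 = 17**2 = 289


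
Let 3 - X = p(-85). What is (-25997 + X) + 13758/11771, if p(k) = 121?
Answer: -307385907/11771 ≈ -26114.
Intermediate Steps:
X = -118 (X = 3 - 1*121 = 3 - 121 = -118)
(-25997 + X) + 13758/11771 = (-25997 - 118) + 13758/11771 = -26115 + 13758*(1/11771) = -26115 + 13758/11771 = -307385907/11771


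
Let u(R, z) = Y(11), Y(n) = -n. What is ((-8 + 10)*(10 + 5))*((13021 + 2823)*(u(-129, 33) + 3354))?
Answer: 1588994760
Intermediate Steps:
u(R, z) = -11 (u(R, z) = -1*11 = -11)
((-8 + 10)*(10 + 5))*((13021 + 2823)*(u(-129, 33) + 3354)) = ((-8 + 10)*(10 + 5))*((13021 + 2823)*(-11 + 3354)) = (2*15)*(15844*3343) = 30*52966492 = 1588994760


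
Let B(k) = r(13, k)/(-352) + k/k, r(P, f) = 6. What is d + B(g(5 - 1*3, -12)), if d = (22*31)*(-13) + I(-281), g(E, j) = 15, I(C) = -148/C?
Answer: -438402235/49456 ≈ -8864.5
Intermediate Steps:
d = -2491198/281 (d = (22*31)*(-13) - 148/(-281) = 682*(-13) - 148*(-1/281) = -8866 + 148/281 = -2491198/281 ≈ -8865.5)
B(k) = 173/176 (B(k) = 6/(-352) + k/k = 6*(-1/352) + 1 = -3/176 + 1 = 173/176)
d + B(g(5 - 1*3, -12)) = -2491198/281 + 173/176 = -438402235/49456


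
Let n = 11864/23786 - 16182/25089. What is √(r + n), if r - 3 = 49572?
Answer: √490420339250544566941/99461159 ≈ 222.65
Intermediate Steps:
r = 49575 (r = 3 + 49572 = 49575)
n = -14541526/99461159 (n = 11864*(1/23786) - 16182*1/25089 = 5932/11893 - 5394/8363 = -14541526/99461159 ≈ -0.14620)
√(r + n) = √(49575 - 14541526/99461159) = √(4930772415899/99461159) = √490420339250544566941/99461159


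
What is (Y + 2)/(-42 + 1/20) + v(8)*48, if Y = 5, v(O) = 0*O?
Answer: -140/839 ≈ -0.16687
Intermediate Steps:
v(O) = 0
(Y + 2)/(-42 + 1/20) + v(8)*48 = (5 + 2)/(-42 + 1/20) + 0*48 = 7/(-42 + 1/20) + 0 = 7/(-839/20) + 0 = 7*(-20/839) + 0 = -140/839 + 0 = -140/839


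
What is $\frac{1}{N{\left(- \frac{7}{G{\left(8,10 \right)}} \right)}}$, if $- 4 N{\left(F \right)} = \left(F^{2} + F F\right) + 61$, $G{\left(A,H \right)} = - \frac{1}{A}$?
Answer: $- \frac{4}{6333} \approx -0.00063161$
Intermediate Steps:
$N{\left(F \right)} = - \frac{61}{4} - \frac{F^{2}}{2}$ ($N{\left(F \right)} = - \frac{\left(F^{2} + F F\right) + 61}{4} = - \frac{\left(F^{2} + F^{2}\right) + 61}{4} = - \frac{2 F^{2} + 61}{4} = - \frac{61 + 2 F^{2}}{4} = - \frac{61}{4} - \frac{F^{2}}{2}$)
$\frac{1}{N{\left(- \frac{7}{G{\left(8,10 \right)}} \right)}} = \frac{1}{- \frac{61}{4} - \frac{\left(- \frac{7}{\left(-1\right) \frac{1}{8}}\right)^{2}}{2}} = \frac{1}{- \frac{61}{4} - \frac{\left(- \frac{7}{- \frac{1}{8}}\right)^{2}}{2}} = \frac{1}{- \frac{61}{4} - \frac{\left(\left(-7\right) \left(-8\right)\right)^{2}}{2}} = \frac{1}{- \frac{61}{4} - \frac{56^{2}}{2}} = \frac{1}{- \frac{61}{4} - 1568} = \frac{1}{- \frac{6333}{4}} = - \frac{4}{6333}$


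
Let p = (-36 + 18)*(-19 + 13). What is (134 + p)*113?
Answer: 27346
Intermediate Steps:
p = 108 (p = -18*(-6) = 108)
(134 + p)*113 = (134 + 108)*113 = 242*113 = 27346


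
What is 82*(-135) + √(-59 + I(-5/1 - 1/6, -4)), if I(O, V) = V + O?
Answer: -11070 + I*√2454/6 ≈ -11070.0 + 8.2563*I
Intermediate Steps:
I(O, V) = O + V
82*(-135) + √(-59 + I(-5/1 - 1/6, -4)) = 82*(-135) + √(-59 + ((-5/1 - 1/6) - 4)) = -11070 + √(-59 + ((-5*1 - 1*⅙) - 4)) = -11070 + √(-59 + ((-5 - ⅙) - 4)) = -11070 + √(-59 + (-31/6 - 4)) = -11070 + √(-59 - 55/6) = -11070 + √(-409/6) = -11070 + I*√2454/6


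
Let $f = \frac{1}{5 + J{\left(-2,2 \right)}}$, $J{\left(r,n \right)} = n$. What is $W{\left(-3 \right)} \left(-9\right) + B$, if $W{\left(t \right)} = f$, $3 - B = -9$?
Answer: $\frac{75}{7} \approx 10.714$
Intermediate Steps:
$B = 12$ ($B = 3 - -9 = 3 + 9 = 12$)
$f = \frac{1}{7}$ ($f = \frac{1}{5 + 2} = \frac{1}{7} \approx 0.14286$)
$W{\left(t \right)} = \frac{1}{7}$
$W{\left(-3 \right)} \left(-9\right) + B = \frac{1}{7} \left(-9\right) + 12 = - \frac{9}{7} + 12 = \frac{75}{7}$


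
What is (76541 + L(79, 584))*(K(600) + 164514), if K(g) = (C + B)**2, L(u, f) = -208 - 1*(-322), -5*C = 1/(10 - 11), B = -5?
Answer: 63062934006/5 ≈ 1.2613e+10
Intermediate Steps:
C = 1/5 (C = -1/(5*(10 - 11)) = -1/5/(-1) = -1/5*(-1) = 1/5 ≈ 0.20000)
L(u, f) = 114 (L(u, f) = -208 + 322 = 114)
K(g) = 576/25 (K(g) = (1/5 - 5)**2 = (-24/5)**2 = 576/25)
(76541 + L(79, 584))*(K(600) + 164514) = (76541 + 114)*(576/25 + 164514) = 76655*(4113426/25) = 63062934006/5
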